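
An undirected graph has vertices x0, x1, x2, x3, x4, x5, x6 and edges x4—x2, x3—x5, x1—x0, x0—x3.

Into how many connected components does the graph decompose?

3

From x0: component {x0, x1, x3, x5}.
From x2: component {x2, x4}.
From x6: component {x6}.
That's 3 components.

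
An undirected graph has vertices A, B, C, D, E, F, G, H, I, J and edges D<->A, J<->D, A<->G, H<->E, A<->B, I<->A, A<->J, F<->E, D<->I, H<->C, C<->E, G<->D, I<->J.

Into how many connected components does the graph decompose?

From A: component {A, B, D, G, I, J}.
From C: component {C, E, F, H}.
That's 2 components.

2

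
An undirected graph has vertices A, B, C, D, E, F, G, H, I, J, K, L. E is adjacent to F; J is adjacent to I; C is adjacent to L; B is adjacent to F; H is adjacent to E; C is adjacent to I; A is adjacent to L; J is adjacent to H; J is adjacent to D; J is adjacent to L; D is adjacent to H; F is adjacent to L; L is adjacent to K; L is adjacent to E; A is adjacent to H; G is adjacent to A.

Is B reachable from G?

Explore from G.
Distance 1: reach A.
Distance 2: reach H, L.
Distance 3: reach C, D, E, F, J, K.
Distance 4: reach B, I.
Found B.

Yes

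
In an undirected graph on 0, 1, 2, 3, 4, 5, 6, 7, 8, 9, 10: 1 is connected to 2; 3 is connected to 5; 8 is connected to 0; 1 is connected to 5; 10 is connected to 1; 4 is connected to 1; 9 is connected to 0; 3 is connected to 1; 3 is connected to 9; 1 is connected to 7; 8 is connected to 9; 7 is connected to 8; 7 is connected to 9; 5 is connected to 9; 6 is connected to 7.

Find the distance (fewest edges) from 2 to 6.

Distance 0: 2.
Distance 1: 1.
Distance 2: 3, 4, 5, 7, 10.
Distance 3: 6, 8, 9 — contains 6.

3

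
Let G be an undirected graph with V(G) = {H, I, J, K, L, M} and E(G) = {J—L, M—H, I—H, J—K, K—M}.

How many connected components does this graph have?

From H: component {H, I, J, K, L, M}.
That's 1 component.

1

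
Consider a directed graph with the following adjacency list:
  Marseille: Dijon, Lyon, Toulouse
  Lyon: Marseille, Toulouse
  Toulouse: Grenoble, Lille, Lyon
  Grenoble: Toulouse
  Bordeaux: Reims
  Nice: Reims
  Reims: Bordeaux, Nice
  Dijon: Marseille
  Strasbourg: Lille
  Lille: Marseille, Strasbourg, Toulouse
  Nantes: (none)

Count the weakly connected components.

3

From Bordeaux: component {Bordeaux, Nice, Reims}.
From Dijon: component {Dijon, Grenoble, Lille, Lyon, Marseille, Strasbourg, Toulouse}.
From Nantes: component {Nantes}.
That's 3 components.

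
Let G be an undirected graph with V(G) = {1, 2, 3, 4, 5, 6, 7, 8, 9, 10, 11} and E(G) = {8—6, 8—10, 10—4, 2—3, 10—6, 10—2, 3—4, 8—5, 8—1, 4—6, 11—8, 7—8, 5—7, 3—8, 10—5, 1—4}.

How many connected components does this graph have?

2

From 1: component {1, 2, 3, 4, 5, 6, 7, 8, 10, 11}.
From 9: component {9}.
That's 2 components.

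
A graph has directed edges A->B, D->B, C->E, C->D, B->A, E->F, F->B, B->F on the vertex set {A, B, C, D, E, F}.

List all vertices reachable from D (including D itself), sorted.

A, B, D, F

Start at D.
Its neighbours: B.
Then their neighbours: A, F.
Nothing further is reachable.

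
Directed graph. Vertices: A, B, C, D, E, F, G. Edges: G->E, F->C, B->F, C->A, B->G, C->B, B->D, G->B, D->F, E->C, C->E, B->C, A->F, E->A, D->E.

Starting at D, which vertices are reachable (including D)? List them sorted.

Start at D.
Its neighbours: E, F.
Then their neighbours: A, C.
Then next layer: B.
Then next layer: G.
Every vertex is now reached.

A, B, C, D, E, F, G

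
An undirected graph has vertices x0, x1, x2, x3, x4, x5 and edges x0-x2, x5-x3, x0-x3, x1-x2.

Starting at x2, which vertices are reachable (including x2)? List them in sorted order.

Start at x2.
Its neighbours: x0, x1.
Then their neighbours: x3.
Then next layer: x5.
Nothing further is reachable.

x0, x1, x2, x3, x5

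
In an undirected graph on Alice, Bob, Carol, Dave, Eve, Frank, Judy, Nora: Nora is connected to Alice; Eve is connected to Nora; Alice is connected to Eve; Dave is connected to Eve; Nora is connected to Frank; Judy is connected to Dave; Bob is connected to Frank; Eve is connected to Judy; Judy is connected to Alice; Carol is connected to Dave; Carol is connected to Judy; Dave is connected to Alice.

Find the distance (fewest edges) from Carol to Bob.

5

Distance 0: Carol.
Distance 1: Dave, Judy.
Distance 2: Alice, Eve.
Distance 3: Nora.
Distance 4: Frank.
Distance 5: Bob — contains Bob.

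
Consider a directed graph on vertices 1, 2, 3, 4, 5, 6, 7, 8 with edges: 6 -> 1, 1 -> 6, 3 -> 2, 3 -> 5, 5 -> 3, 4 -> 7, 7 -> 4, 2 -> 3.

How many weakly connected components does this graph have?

4

From 1: component {1, 6}.
From 2: component {2, 3, 5}.
From 4: component {4, 7}.
From 8: component {8}.
That's 4 components.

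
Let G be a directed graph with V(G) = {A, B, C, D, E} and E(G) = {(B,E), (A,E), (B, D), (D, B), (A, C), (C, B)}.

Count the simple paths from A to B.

1

A→C→B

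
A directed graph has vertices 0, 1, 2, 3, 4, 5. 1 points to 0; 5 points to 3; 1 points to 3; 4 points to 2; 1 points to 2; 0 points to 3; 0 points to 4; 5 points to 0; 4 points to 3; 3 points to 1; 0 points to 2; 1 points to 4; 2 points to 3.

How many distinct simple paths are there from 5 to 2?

5→0→2
5→0→3→1→2
5→0→3→1→4→2
5→0→4→2
5→0→4→3→1→2
5→3→1→0→2
5→3→1→0→4→2
5→3→1→2
5→3→1→4→2

9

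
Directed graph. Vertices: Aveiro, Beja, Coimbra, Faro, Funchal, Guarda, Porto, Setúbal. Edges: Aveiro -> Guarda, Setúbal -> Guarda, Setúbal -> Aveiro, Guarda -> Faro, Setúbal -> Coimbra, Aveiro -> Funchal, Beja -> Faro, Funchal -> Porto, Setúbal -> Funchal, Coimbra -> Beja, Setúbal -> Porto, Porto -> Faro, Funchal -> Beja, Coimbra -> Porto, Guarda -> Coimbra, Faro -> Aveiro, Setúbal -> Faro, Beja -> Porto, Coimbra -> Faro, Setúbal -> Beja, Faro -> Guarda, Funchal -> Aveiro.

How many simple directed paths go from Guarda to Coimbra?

Guarda→Coimbra

1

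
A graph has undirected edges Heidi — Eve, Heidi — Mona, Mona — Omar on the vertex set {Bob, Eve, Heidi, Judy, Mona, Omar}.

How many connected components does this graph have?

From Bob: component {Bob}.
From Eve: component {Eve, Heidi, Mona, Omar}.
From Judy: component {Judy}.
That's 3 components.

3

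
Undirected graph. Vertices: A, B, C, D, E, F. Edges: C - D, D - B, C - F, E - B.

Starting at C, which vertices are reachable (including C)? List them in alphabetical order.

B, C, D, E, F

Start at C.
Its neighbours: D, F.
Then their neighbours: B.
Then next layer: E.
Nothing further is reachable.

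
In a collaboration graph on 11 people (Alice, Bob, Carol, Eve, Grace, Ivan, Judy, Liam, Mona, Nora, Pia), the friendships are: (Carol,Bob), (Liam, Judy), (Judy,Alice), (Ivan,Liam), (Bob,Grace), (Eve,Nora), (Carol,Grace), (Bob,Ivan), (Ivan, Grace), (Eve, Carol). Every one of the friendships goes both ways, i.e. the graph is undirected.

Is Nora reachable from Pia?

Pia has no edges, so nothing is reachable from it.

No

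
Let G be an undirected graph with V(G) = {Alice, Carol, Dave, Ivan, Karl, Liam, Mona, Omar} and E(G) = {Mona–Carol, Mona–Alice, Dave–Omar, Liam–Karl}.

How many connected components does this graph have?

From Alice: component {Alice, Carol, Mona}.
From Dave: component {Dave, Omar}.
From Ivan: component {Ivan}.
From Karl: component {Karl, Liam}.
That's 4 components.

4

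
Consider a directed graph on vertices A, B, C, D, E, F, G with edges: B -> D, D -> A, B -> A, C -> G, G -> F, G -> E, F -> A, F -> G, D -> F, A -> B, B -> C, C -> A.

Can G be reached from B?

Explore from B.
Distance 1: reach A, C, D.
Distance 2: reach F, G.
Found G.

Yes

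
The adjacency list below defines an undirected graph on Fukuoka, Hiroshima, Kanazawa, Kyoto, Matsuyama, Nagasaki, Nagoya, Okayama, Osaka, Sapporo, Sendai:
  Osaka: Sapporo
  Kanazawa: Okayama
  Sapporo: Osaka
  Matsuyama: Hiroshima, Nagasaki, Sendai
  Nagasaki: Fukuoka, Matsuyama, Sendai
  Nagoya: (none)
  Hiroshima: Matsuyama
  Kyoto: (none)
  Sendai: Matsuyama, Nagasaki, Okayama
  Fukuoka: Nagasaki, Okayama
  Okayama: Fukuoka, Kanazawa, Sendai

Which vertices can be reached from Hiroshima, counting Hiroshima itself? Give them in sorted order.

Fukuoka, Hiroshima, Kanazawa, Matsuyama, Nagasaki, Okayama, Sendai

Start at Hiroshima.
Its neighbours: Matsuyama.
Then their neighbours: Nagasaki, Sendai.
Then next layer: Fukuoka, Okayama.
Then next layer: Kanazawa.
Nothing further is reachable.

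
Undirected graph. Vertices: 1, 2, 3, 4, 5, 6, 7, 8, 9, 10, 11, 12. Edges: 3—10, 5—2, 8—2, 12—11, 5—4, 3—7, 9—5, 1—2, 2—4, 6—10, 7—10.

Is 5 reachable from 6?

Explore from 6.
Distance 1: reach 10.
Distance 2: reach 3, 7.
The search is exhausted without reaching 5; it lies in a different component.

No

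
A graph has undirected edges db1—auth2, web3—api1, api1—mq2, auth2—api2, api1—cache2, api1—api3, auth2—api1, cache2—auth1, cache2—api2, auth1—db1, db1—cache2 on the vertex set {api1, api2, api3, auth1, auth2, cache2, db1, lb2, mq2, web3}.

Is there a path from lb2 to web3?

lb2 has no edges, so nothing is reachable from it.

No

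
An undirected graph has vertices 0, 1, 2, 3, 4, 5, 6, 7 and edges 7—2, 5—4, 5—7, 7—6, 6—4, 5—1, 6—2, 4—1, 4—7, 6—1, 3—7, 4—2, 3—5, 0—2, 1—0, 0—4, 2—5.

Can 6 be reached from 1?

Explore from 1.
Distance 1: reach 0, 4, 5, 6.
Found 6.

Yes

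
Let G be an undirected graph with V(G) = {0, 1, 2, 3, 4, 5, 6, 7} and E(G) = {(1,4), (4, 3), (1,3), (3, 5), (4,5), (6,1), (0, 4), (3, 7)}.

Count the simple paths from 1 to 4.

1–3–4
1–3–5–4
1–4

3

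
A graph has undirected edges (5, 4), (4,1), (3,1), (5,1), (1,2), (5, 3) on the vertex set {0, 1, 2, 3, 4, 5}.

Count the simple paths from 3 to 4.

3–1–4
3–1–5–4
3–5–1–4
3–5–4

4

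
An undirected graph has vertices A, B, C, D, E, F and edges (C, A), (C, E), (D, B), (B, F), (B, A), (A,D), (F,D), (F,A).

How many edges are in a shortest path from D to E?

3

Distance 0: D.
Distance 1: A, B, F.
Distance 2: C.
Distance 3: E — contains E.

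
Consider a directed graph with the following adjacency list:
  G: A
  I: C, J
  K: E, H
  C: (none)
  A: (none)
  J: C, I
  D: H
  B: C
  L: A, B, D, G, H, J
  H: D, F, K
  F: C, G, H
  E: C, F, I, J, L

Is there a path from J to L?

Explore from J.
Distance 1: reach C, I.
The search from J is exhausted; no directed path reaches L.

No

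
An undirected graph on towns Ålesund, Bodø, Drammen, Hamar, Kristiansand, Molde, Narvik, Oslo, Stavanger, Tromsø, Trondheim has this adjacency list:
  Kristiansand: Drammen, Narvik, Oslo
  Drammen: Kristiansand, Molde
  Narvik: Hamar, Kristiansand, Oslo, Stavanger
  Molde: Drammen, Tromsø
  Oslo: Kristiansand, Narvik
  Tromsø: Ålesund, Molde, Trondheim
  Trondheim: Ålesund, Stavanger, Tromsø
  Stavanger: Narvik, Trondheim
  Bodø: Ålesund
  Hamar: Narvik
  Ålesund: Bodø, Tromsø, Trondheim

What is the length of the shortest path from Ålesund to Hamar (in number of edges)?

Distance 0: Ålesund.
Distance 1: Bodø, Tromsø, Trondheim.
Distance 2: Molde, Stavanger.
Distance 3: Drammen, Narvik.
Distance 4: Hamar, Kristiansand, Oslo — contains Hamar.

4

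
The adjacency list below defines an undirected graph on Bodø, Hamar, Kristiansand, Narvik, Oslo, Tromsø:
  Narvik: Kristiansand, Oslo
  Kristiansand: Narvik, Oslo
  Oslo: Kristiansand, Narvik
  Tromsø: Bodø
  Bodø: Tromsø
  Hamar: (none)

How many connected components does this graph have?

3

From Bodø: component {Bodø, Tromsø}.
From Hamar: component {Hamar}.
From Kristiansand: component {Kristiansand, Narvik, Oslo}.
That's 3 components.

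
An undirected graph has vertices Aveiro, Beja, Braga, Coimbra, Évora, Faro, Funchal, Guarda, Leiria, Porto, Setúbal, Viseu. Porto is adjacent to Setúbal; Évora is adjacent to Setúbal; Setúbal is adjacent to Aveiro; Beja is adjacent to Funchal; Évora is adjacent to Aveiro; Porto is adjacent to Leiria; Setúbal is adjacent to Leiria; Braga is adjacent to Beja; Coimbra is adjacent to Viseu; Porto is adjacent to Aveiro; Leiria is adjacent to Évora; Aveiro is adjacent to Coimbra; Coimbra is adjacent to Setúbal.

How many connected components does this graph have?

4

From Aveiro: component {Aveiro, Coimbra, Évora, Leiria, Porto, Setúbal, Viseu}.
From Beja: component {Beja, Braga, Funchal}.
From Faro: component {Faro}.
From Guarda: component {Guarda}.
That's 4 components.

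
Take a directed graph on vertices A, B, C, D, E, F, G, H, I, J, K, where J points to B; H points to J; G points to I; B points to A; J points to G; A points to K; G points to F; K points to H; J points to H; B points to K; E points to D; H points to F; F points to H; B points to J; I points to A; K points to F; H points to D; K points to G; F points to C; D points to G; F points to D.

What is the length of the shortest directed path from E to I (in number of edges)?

3

Distance 0: E.
Distance 1: D.
Distance 2: G.
Distance 3: F, I — contains I.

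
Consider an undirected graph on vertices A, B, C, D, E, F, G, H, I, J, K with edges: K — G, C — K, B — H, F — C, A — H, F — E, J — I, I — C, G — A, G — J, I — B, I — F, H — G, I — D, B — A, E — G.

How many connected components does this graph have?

1

From A: component {A, B, C, D, E, F, G, H, I, J, K}.
That's 1 component.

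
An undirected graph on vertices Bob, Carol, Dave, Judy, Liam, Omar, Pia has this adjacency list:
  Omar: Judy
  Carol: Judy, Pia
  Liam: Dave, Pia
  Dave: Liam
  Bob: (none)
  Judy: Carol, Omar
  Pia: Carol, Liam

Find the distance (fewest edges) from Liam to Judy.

3

Distance 0: Liam.
Distance 1: Dave, Pia.
Distance 2: Carol.
Distance 3: Judy — contains Judy.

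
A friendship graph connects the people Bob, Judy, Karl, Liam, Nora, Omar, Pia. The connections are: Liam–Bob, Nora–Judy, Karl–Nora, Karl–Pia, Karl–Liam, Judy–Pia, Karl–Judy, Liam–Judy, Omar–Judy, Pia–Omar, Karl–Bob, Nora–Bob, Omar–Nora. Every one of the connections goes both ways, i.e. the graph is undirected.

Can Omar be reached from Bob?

Explore from Bob.
Distance 1: reach Karl, Liam, Nora.
Distance 2: reach Judy, Omar, Pia.
Found Omar.

Yes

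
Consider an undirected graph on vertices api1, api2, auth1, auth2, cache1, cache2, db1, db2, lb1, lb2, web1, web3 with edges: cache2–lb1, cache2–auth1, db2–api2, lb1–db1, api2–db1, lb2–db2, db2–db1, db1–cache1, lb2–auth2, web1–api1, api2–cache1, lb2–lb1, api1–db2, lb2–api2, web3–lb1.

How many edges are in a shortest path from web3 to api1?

Distance 0: web3.
Distance 1: lb1.
Distance 2: cache2, db1, lb2.
Distance 3: api2, auth1, auth2, cache1, db2.
Distance 4: api1 — contains api1.

4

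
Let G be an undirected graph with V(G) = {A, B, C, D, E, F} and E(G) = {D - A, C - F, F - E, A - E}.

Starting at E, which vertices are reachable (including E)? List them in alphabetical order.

Start at E.
Its neighbours: A, F.
Then their neighbours: C, D.
Nothing further is reachable.

A, C, D, E, F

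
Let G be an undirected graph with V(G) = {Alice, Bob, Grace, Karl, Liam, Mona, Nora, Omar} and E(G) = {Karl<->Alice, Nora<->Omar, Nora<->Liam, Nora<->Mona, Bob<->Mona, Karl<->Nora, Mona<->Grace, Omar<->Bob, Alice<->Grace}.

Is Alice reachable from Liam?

Yes

Explore from Liam.
Distance 1: reach Nora.
Distance 2: reach Karl, Mona, Omar.
Distance 3: reach Alice, Bob, Grace.
Found Alice.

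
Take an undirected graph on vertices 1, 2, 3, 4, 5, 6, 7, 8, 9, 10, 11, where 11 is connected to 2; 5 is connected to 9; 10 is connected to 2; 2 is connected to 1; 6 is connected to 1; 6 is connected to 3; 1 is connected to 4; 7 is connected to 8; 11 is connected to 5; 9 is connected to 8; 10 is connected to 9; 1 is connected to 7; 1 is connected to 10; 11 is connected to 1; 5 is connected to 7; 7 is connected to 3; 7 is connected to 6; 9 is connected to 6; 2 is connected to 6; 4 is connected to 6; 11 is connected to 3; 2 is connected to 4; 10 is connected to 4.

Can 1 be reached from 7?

Explore from 7.
Distance 1: reach 1, 3, 5, 6, 8.
Found 1.

Yes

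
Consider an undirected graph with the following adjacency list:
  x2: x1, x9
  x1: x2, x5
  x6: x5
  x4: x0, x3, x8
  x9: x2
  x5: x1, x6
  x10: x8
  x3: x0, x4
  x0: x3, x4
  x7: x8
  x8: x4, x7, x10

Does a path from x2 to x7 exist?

No

Explore from x2.
Distance 1: reach x1, x9.
Distance 2: reach x5.
Distance 3: reach x6.
The search is exhausted without reaching x7; it lies in a different component.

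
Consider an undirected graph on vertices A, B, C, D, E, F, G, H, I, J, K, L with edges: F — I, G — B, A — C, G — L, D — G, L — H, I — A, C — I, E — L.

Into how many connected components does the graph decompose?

From A: component {A, C, F, I}.
From B: component {B, D, E, G, H, L}.
From J: component {J}.
From K: component {K}.
That's 4 components.

4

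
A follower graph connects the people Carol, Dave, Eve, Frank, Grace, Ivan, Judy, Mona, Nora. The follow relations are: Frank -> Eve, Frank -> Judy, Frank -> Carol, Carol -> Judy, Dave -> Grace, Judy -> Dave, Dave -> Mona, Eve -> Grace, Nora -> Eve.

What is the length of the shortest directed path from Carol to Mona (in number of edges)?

3

Distance 0: Carol.
Distance 1: Judy.
Distance 2: Dave.
Distance 3: Grace, Mona — contains Mona.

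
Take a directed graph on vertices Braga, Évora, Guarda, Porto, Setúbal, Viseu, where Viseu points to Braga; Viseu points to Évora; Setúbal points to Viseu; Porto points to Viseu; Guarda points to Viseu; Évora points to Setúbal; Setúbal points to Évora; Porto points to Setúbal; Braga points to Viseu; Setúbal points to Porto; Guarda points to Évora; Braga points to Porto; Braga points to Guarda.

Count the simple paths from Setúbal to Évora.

Setúbal→Évora
Setúbal→Porto→Viseu→Braga→Guarda→Évora
Setúbal→Porto→Viseu→Évora
Setúbal→Viseu→Braga→Guarda→Évora
Setúbal→Viseu→Évora

5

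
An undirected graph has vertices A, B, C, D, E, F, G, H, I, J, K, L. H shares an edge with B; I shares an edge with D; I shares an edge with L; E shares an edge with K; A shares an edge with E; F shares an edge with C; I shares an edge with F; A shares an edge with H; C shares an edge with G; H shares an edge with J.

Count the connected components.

From A: component {A, B, E, H, J, K}.
From C: component {C, D, F, G, I, L}.
That's 2 components.

2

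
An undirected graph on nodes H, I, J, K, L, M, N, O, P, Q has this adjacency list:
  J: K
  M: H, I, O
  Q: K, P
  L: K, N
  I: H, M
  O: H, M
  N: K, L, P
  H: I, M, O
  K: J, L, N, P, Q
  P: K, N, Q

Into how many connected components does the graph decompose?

2

From H: component {H, I, M, O}.
From J: component {J, K, L, N, P, Q}.
That's 2 components.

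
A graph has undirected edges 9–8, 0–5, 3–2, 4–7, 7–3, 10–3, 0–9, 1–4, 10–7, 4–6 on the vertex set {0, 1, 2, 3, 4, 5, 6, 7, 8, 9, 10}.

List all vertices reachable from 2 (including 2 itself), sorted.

1, 2, 3, 4, 6, 7, 10

Start at 2.
Its neighbours: 3.
Then their neighbours: 7, 10.
Then next layer: 4.
Then next layer: 1, 6.
Nothing further is reachable.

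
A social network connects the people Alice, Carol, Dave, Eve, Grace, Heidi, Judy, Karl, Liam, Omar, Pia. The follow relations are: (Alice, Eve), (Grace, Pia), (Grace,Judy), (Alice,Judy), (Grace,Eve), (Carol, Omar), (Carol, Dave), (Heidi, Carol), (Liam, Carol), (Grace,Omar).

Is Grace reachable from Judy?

Judy has no outgoing edges, so nothing is reachable from it.

No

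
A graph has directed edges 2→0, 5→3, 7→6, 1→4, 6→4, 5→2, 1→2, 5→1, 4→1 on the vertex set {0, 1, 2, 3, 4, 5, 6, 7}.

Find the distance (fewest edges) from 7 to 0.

Distance 0: 7.
Distance 1: 6.
Distance 2: 4.
Distance 3: 1.
Distance 4: 2.
Distance 5: 0 — contains 0.

5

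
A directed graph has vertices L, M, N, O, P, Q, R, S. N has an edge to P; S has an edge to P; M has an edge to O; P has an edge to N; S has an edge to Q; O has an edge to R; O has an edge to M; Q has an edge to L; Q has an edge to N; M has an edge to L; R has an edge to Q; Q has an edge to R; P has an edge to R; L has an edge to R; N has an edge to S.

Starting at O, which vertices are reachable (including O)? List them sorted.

Start at O.
Its neighbours: M, R.
Then their neighbours: L, Q.
Then next layer: N.
Then next layer: P, S.
Every vertex is now reached.

L, M, N, O, P, Q, R, S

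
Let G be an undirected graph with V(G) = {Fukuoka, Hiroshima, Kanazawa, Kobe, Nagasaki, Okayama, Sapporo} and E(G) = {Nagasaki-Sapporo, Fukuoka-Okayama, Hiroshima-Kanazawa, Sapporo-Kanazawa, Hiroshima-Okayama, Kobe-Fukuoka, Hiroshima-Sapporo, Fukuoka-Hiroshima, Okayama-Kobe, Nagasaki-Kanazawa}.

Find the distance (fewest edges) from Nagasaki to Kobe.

4

Distance 0: Nagasaki.
Distance 1: Kanazawa, Sapporo.
Distance 2: Hiroshima.
Distance 3: Fukuoka, Okayama.
Distance 4: Kobe — contains Kobe.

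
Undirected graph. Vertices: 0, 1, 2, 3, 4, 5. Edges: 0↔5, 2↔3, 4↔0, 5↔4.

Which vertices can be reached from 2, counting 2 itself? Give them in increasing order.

2, 3

Start at 2.
Its neighbours: 3.
Nothing further is reachable.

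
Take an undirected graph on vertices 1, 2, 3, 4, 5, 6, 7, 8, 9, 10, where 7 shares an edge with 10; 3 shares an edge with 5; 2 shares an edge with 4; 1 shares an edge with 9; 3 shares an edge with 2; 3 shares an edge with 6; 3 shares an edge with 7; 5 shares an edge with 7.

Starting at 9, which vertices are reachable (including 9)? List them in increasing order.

1, 9

Start at 9.
Its neighbours: 1.
Nothing further is reachable.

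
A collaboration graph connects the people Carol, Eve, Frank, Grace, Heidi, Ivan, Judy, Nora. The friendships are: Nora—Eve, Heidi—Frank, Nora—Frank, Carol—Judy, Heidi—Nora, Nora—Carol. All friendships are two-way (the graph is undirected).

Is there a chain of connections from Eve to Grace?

Explore from Eve.
Distance 1: reach Nora.
Distance 2: reach Carol, Frank, Heidi.
Distance 3: reach Judy.
The search is exhausted without reaching Grace; it lies in a different component.

No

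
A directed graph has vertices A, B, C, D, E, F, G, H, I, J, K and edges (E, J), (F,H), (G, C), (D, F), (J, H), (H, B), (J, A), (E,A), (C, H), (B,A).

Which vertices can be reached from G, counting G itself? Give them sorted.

Start at G.
Its neighbours: C.
Then their neighbours: H.
Then next layer: B.
Then next layer: A.
Nothing further is reachable.

A, B, C, G, H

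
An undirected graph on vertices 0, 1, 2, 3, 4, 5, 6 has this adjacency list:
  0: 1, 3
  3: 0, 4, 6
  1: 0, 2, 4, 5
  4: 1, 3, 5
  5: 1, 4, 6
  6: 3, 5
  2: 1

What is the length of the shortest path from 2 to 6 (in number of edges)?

3

Distance 0: 2.
Distance 1: 1.
Distance 2: 0, 4, 5.
Distance 3: 3, 6 — contains 6.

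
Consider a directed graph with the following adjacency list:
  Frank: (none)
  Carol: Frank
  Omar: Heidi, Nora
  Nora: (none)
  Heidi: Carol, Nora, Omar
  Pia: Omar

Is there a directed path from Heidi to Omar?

Yes

Explore from Heidi.
Distance 1: reach Carol, Nora, Omar.
Found Omar.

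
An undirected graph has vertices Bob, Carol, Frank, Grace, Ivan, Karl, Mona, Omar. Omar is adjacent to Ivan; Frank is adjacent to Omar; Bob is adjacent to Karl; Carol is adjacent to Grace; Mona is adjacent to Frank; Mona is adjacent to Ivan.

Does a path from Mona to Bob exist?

Explore from Mona.
Distance 1: reach Frank, Ivan.
Distance 2: reach Omar.
The search is exhausted without reaching Bob; it lies in a different component.

No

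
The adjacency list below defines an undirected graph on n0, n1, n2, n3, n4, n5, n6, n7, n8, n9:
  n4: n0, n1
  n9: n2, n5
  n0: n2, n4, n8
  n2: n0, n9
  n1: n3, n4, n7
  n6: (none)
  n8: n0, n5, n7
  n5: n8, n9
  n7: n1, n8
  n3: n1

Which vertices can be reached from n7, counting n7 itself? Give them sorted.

n0, n1, n2, n3, n4, n5, n7, n8, n9

Start at n7.
Its neighbours: n1, n8.
Then their neighbours: n0, n3, n4, n5.
Then next layer: n2, n9.
Nothing further is reachable.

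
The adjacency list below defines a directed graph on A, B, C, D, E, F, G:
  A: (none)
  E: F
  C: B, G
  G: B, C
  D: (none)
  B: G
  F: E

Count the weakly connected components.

4

From A: component {A}.
From B: component {B, C, G}.
From D: component {D}.
From E: component {E, F}.
That's 4 components.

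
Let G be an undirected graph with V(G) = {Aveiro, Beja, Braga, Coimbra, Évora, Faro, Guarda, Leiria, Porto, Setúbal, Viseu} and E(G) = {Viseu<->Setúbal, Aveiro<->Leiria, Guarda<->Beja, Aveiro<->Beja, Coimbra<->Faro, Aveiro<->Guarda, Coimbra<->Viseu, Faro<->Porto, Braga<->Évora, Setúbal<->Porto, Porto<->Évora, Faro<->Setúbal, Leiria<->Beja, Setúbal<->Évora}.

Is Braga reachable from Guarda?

No

Explore from Guarda.
Distance 1: reach Aveiro, Beja.
Distance 2: reach Leiria.
The search is exhausted without reaching Braga; it lies in a different component.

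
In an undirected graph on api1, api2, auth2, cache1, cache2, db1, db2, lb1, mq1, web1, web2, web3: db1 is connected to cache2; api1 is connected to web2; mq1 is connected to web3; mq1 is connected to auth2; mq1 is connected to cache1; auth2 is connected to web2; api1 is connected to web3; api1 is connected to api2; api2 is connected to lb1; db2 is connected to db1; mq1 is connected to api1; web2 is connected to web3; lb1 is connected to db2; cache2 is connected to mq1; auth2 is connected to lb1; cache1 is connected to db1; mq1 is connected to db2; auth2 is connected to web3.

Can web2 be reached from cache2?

Explore from cache2.
Distance 1: reach db1, mq1.
Distance 2: reach api1, auth2, cache1, db2, web3.
Distance 3: reach api2, lb1, web2.
Found web2.

Yes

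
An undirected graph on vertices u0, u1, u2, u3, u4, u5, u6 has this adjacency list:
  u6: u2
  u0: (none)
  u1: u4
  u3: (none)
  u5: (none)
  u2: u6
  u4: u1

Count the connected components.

From u0: component {u0}.
From u1: component {u1, u4}.
From u2: component {u2, u6}.
From u3: component {u3}.
From u5: component {u5}.
That's 5 components.

5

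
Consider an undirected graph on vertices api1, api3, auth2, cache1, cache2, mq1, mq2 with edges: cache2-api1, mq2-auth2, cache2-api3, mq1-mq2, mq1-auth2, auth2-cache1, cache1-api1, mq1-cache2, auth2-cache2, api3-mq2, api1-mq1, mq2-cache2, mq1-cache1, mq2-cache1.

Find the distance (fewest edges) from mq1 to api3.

Distance 0: mq1.
Distance 1: api1, auth2, cache1, cache2, mq2.
Distance 2: api3 — contains api3.

2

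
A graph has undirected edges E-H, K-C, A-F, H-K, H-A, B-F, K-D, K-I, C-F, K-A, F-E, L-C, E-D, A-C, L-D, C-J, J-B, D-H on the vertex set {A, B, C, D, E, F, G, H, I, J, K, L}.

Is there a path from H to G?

Explore from H.
Distance 1: reach A, D, E, K.
Distance 2: reach C, F, I, L.
Distance 3: reach B, J.
The search is exhausted without reaching G; it lies in a different component.

No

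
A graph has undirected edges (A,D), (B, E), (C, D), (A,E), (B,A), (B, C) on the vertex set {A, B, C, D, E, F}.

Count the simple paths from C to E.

4

C–B–A–E
C–B–E
C–D–A–B–E
C–D–A–E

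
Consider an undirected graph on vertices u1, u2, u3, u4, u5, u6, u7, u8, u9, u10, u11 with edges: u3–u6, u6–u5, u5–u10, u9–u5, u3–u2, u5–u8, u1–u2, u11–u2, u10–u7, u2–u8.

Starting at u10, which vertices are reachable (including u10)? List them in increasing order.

Start at u10.
Its neighbours: u5, u7.
Then their neighbours: u6, u8, u9.
Then next layer: u2, u3.
Then next layer: u1, u11.
Nothing further is reachable.

u1, u2, u3, u5, u6, u7, u8, u9, u10, u11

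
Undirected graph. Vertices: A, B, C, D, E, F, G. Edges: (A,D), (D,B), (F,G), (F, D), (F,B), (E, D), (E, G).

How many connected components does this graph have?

2

From A: component {A, B, D, E, F, G}.
From C: component {C}.
That's 2 components.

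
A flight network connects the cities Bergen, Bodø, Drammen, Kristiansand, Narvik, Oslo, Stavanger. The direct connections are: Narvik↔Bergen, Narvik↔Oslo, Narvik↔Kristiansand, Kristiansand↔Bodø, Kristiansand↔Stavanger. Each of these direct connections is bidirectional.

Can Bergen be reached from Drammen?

Drammen has no edges, so nothing is reachable from it.

No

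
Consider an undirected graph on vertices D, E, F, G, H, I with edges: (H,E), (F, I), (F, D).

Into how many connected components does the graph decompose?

From D: component {D, F, I}.
From E: component {E, H}.
From G: component {G}.
That's 3 components.

3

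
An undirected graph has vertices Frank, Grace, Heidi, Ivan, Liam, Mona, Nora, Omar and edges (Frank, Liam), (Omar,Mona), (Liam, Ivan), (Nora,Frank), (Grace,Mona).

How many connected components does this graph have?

From Frank: component {Frank, Ivan, Liam, Nora}.
From Grace: component {Grace, Mona, Omar}.
From Heidi: component {Heidi}.
That's 3 components.

3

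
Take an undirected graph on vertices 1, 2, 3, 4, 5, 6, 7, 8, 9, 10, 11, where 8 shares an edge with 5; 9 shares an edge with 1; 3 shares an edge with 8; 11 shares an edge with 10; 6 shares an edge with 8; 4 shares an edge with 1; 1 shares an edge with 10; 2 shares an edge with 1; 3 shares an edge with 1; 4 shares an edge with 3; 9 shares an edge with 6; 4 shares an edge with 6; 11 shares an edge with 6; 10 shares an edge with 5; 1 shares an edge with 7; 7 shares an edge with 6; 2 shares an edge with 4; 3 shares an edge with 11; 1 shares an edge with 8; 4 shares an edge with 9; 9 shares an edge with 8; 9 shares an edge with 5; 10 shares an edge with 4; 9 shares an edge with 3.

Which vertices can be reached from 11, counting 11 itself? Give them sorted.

1, 2, 3, 4, 5, 6, 7, 8, 9, 10, 11

Start at 11.
Its neighbours: 3, 6, 10.
Then their neighbours: 1, 4, 5, 7, 8, 9.
Then next layer: 2.
Every vertex is now reached.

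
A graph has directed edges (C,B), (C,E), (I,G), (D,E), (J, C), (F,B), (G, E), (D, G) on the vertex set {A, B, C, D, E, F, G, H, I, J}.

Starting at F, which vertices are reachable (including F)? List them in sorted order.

Start at F.
Its neighbours: B.
Nothing further is reachable.

B, F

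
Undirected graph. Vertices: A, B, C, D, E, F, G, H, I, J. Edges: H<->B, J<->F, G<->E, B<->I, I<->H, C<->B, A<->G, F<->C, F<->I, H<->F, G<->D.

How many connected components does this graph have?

2

From A: component {A, D, E, G}.
From B: component {B, C, F, H, I, J}.
That's 2 components.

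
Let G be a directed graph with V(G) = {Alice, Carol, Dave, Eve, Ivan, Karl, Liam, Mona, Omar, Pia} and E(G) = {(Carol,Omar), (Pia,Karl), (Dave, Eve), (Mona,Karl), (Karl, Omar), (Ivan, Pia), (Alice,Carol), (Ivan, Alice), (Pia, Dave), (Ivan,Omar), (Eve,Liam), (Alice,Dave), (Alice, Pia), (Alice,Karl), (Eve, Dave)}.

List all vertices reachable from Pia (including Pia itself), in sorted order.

Dave, Eve, Karl, Liam, Omar, Pia

Start at Pia.
Its neighbours: Dave, Karl.
Then their neighbours: Eve, Omar.
Then next layer: Liam.
Nothing further is reachable.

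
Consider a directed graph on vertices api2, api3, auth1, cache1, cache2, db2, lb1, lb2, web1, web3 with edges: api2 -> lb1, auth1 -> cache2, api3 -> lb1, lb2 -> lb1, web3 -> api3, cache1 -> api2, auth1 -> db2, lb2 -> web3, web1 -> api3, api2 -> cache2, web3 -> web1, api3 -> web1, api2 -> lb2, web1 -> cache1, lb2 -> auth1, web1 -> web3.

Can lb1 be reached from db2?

db2 has no outgoing edges, so nothing is reachable from it.

No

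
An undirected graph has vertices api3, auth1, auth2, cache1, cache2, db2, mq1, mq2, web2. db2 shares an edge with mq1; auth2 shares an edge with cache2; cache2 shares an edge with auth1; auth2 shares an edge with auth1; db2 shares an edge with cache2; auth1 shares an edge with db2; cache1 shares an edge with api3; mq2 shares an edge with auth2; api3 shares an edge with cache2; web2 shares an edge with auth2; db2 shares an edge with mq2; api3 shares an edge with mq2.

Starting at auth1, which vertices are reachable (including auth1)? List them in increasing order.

Start at auth1.
Its neighbours: auth2, cache2, db2.
Then their neighbours: api3, mq1, mq2, web2.
Then next layer: cache1.
Every vertex is now reached.

api3, auth1, auth2, cache1, cache2, db2, mq1, mq2, web2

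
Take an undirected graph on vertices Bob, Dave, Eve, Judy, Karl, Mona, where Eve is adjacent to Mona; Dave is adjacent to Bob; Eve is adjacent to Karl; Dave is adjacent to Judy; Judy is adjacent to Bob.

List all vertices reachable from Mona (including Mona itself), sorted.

Eve, Karl, Mona

Start at Mona.
Its neighbours: Eve.
Then their neighbours: Karl.
Nothing further is reachable.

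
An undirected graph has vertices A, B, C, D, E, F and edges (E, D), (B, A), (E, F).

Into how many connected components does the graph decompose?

From A: component {A, B}.
From C: component {C}.
From D: component {D, E, F}.
That's 3 components.

3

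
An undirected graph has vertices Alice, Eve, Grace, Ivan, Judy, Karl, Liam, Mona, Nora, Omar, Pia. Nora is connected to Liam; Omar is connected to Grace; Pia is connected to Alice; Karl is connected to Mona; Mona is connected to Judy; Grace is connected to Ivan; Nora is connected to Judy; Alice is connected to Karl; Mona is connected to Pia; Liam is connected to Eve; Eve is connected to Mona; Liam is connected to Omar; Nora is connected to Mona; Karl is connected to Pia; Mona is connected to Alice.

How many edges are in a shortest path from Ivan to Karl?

Distance 0: Ivan.
Distance 1: Grace.
Distance 2: Omar.
Distance 3: Liam.
Distance 4: Eve, Nora.
Distance 5: Judy, Mona.
Distance 6: Alice, Karl, Pia — contains Karl.

6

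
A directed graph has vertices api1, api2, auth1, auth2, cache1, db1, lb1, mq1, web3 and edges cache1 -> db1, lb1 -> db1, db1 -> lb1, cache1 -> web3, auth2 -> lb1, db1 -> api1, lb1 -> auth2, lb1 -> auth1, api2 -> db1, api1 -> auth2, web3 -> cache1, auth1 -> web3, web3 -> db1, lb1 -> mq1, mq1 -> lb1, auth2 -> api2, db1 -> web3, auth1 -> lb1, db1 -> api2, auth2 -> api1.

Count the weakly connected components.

1

From api1: component {api1, api2, auth1, auth2, cache1, db1, lb1, mq1, web3}.
That's 1 component.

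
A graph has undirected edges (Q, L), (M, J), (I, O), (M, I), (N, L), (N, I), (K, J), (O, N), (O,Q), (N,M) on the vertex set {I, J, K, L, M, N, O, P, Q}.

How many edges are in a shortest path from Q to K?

Distance 0: Q.
Distance 1: L, O.
Distance 2: I, N.
Distance 3: M.
Distance 4: J.
Distance 5: K — contains K.

5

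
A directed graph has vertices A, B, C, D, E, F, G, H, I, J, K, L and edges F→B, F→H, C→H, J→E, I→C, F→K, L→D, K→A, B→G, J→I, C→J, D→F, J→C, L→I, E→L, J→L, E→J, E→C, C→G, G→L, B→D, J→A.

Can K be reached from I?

Yes

Explore from I.
Distance 1: reach C.
Distance 2: reach G, H, J.
Distance 3: reach A, E, L.
Distance 4: reach D.
Distance 5: reach F.
Distance 6: reach B, K.
Found K.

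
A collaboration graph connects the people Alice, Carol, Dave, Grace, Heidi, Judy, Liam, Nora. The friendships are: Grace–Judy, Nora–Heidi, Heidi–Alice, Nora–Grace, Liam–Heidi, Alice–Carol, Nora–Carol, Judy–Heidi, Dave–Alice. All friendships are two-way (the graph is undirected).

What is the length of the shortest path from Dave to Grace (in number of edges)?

4

Distance 0: Dave.
Distance 1: Alice.
Distance 2: Carol, Heidi.
Distance 3: Judy, Liam, Nora.
Distance 4: Grace — contains Grace.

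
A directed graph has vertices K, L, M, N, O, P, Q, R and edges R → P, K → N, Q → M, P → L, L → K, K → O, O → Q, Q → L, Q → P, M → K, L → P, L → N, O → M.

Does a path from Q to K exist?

Yes

Explore from Q.
Distance 1: reach L, M, P.
Distance 2: reach K, N.
Found K.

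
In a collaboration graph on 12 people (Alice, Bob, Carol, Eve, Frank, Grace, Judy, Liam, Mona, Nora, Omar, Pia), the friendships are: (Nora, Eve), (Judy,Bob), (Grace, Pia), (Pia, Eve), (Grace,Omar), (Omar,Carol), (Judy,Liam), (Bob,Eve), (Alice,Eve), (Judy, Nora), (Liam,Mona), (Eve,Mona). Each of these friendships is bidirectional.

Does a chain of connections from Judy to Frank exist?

No

Explore from Judy.
Distance 1: reach Bob, Liam, Nora.
Distance 2: reach Eve, Mona.
Distance 3: reach Alice, Pia.
Distance 4: reach Grace.
Distance 5: reach Omar.
Distance 6: reach Carol.
The search is exhausted without reaching Frank; it lies in a different component.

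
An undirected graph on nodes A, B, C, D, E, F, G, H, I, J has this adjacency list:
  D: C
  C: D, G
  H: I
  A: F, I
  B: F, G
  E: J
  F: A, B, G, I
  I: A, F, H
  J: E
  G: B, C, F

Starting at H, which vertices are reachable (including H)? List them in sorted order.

A, B, C, D, F, G, H, I

Start at H.
Its neighbours: I.
Then their neighbours: A, F.
Then next layer: B, G.
Then next layer: C.
Then next layer: D.
Nothing further is reachable.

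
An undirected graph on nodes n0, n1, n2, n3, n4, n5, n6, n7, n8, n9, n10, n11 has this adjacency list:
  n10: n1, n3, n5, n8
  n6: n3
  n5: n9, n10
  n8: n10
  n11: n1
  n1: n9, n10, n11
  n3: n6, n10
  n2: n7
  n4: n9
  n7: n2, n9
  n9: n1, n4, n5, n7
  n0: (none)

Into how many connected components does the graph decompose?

From n0: component {n0}.
From n1: component {n1, n2, n3, n4, n5, n6, n7, n8, n9, n10, n11}.
That's 2 components.

2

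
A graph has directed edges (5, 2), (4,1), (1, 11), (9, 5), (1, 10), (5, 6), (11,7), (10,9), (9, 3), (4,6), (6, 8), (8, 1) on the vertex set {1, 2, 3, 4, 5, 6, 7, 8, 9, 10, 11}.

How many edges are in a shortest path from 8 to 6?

Distance 0: 8.
Distance 1: 1.
Distance 2: 10, 11.
Distance 3: 7, 9.
Distance 4: 3, 5.
Distance 5: 2, 6 — contains 6.

5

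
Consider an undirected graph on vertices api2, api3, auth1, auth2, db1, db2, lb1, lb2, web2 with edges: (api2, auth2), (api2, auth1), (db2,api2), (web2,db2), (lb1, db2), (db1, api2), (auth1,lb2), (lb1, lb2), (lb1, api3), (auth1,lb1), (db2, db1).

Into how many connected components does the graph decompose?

1

From api2: component {api2, api3, auth1, auth2, db1, db2, lb1, lb2, web2}.
That's 1 component.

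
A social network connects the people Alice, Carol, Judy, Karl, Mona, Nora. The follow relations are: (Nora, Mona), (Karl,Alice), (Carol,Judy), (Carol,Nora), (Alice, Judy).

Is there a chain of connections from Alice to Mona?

Explore from Alice.
Distance 1: reach Judy.
The search from Alice is exhausted; no directed path reaches Mona.

No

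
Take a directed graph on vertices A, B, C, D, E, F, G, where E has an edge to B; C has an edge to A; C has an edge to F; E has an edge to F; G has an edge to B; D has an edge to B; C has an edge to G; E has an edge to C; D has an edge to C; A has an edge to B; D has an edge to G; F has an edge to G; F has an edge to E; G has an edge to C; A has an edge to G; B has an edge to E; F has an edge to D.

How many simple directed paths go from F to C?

7

F→D→B→E→C
F→D→C
F→D→G→B→E→C
F→D→G→C
F→E→C
F→G→B→E→C
F→G→C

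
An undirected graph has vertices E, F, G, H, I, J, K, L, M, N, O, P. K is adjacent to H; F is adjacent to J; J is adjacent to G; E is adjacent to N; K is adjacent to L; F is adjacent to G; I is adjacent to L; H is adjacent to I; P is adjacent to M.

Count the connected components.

5

From E: component {E, N}.
From F: component {F, G, J}.
From H: component {H, I, K, L}.
From M: component {M, P}.
From O: component {O}.
That's 5 components.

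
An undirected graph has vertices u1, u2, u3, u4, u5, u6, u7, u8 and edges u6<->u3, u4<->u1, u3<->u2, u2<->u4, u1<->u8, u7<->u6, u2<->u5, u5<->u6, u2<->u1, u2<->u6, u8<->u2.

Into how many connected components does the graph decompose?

1

From u1: component {u1, u2, u3, u4, u5, u6, u7, u8}.
That's 1 component.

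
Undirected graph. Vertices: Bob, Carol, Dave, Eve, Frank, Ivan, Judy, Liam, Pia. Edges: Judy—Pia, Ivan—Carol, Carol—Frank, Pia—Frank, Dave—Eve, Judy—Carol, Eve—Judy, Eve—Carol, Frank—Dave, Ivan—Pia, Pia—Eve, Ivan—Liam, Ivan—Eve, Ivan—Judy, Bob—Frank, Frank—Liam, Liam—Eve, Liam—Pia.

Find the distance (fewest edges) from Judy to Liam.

2

Distance 0: Judy.
Distance 1: Carol, Eve, Ivan, Pia.
Distance 2: Dave, Frank, Liam — contains Liam.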